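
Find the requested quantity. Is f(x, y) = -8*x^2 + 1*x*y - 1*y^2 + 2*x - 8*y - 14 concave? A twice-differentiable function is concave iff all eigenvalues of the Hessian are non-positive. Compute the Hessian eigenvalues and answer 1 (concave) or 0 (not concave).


The Hessian of f(x,y) = -8*x^2 + 1*x*y - 1*y^2 + 2*x - 8*y - 14 is:
H = [[-16, 1], [1, -2]]
Trace = -16 - 2 = -18
Determinant = -16*-2 - (1)^2 = 31
Discriminant = (-18)^2 - 4*31 = 200.0
Eigenvalues: lambda_1 = -16.0711, lambda_2 = -1.9289
The function is concave.

1


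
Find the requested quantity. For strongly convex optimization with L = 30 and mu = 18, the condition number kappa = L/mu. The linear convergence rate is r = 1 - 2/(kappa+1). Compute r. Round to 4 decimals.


Step 1: Compute the condition number.
kappa = L/mu = 30/18 = 1.6667
Step 2: Compute the convergence rate.
r = 1 - 2/(kappa + 1) = 1 - 2*mu/(L + mu) = (L - mu)/(L + mu) = 12/48 = 0.25


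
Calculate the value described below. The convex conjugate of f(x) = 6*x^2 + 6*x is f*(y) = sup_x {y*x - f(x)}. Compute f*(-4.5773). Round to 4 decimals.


f*(y) = sup_x {y*x - a*x^2 - b*x} = sup_x {(y-b)*x - a*x^2}
FOC: (y - b) - 2a*x = 0 => x* = (y - b)/(2a)
x* = (-4.5773 - 6)/(2*6) = -0.8814
f*(-4.5773) = (y-b)^2/(4a) = (-4.5773 - 6)^2/(4*6)
= 111.8793/24 = 4.6616


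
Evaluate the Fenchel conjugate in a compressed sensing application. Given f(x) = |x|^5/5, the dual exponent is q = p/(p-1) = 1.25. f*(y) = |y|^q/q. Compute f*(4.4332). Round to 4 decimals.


The conjugate exponent q satisfies 1/p + 1/q = 1.
p = 5, so q = 5/(5 - 1) = 1.25
|y|^q = 4.4332^1.25 = 6.4327
f*(4.4332) = 6.4327 / 1.25 = 5.1462


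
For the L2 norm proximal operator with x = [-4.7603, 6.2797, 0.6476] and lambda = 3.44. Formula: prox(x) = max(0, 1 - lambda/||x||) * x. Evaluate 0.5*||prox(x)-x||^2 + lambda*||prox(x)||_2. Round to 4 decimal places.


Step 1: Compute ||x||.
||x|| = 7.9066
Step 2: Compute scaling factor.
scale = max(0, 1 - 3.44/7.9066) = 0.5649
Step 3: prox(x) = [-2.6892, 3.5475, 0.3658]
||prox(x)|| = 4.4666
Step 4: Proximal objective.
0.5*||prox-x||^2 = 5.9168
lambda*||prox|| = 15.3651
Total = 21.2819


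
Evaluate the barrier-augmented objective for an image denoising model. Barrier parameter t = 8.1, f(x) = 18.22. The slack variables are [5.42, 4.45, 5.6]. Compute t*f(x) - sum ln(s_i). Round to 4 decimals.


Step 1: Compute log-barrier.
ln values: [1.6901, 1.4929, 1.7228]
phi = -(1.6901 + 1.4929 + 1.7228) = -4.9058
Step 2: Compute augmented objective.
t*f(x) = 8.1*18.22 = 147.582
Total = 147.582 - 4.9058 = 142.6762


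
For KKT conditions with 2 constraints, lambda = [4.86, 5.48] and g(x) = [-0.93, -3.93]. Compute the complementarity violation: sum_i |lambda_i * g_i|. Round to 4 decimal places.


KKT complementary slackness check:
lambda_1 * g_1 = 4.86 * -0.93 = -4.5198
lambda_2 * g_2 = 5.48 * -3.93 = -21.5364
Total violation = 4.5198 + 21.5364 = 26.0562


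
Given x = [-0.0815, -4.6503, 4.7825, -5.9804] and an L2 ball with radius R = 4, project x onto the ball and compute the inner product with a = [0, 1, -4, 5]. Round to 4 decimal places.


Step 1: Compute ||x|| (intermediates to 6 decimals).
||x|| = sqrt((-0.0815)^2 + (-4.6503)^2 + 4.7825^2 + (-5.9804)^2) = 8.95932
Step 2: Project.
Since ||x|| > R, scale = R/||x|| = 4/8.95932 = 0.446462, proj(x) = scale * x
proj(x) = [-0.036387, -2.076182, 2.135205, -2.670021]
Step 3: Dot product.
a^T * proj(x) = 0*(-0.036387) + 1*(-2.076182) - 4*2.135205 + 5*(-2.670021) = -23.9671


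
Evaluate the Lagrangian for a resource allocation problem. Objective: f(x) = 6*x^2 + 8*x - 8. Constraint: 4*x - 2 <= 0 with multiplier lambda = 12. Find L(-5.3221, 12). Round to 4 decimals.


Step 1: Evaluate f(x).
f(-5.3221) = 6*(-5.3221)^2 + 8*(-5.3221) - 8 = 119.3717
Step 2: Evaluate g(x).
g(-5.3221) = 4*-5.3221 - 2 = -23.2884
Step 3: Compute Lagrangian.
L = 119.3717 + 12*-23.2884 = -160.0891


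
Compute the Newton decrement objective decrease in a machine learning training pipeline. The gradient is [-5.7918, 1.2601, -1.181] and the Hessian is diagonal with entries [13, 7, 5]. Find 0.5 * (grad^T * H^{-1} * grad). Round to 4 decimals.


Step 1: H is diagonal, so H^(-1) * g = [-0.4455, 0.18, -0.2362].
Step 2: g^T H^(-1) g = sum_i g_i^2 / H_ii
  = (-5.7918)^2/13 + (1.2601)^2/7 + (-1.181)^2/5
  = 2.5804 + 0.2268 + 0.279 = 3.0862
Step 3: Objective decrease = 0.5 * g^T H^(-1) g = 1.5431


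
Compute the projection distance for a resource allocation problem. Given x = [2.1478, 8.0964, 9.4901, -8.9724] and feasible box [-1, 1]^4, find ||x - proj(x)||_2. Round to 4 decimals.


Project each component onto [-1, 1].
clip(2.1478) = 1.0, clip(8.0964) = 1.0, clip(9.4901) = 1.0, clip(-8.9724) = -1.0
Projection = [1.0, 1.0, 1.0, -1.0]
Squared diffs: [1.3174, 50.3589, 72.0818, 63.5592]
Distance = sqrt(187.3173) = 13.6864


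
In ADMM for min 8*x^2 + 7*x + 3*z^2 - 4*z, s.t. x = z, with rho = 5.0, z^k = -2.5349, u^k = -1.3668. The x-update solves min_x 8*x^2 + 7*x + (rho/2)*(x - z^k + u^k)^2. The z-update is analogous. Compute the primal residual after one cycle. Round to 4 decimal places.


ADMM iteration with rho = 5.0, z^k = -2.5349, u^k = -1.3668
Step 1: x-update.
Minimize 8*x^2 + 7*x + (5.0/2)*(x + 2.5349 - 1.3668)^2
FOC: (2*8 + 5.0)*x = -7 + 5.0*(-2.5349 + 1.3668)
x^{k+1} = -0.6115
Step 2: z-update.
Minimize 3*z^2 - 4*z + (5.0/2)*(-0.6115 - z - 1.3668)^2
FOC: (2*3 + 5.0)*z = 4 + 5.0*(-0.6115 - 1.3668)
z^{k+1} = -0.5356
Step 3: u-update.
u^{k+1} = -1.3668 - 0.6115 + 0.5356 = -1.4427
Step 4: Primal residual = |-0.6115 + 0.5356| = 0.0759


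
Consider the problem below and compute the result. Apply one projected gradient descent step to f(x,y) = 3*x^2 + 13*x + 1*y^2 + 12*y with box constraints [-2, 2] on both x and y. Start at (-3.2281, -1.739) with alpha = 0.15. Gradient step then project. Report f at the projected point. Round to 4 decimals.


Step 1: Compute gradient at (-3.2281, -1.739).
grad_x = 2*3*-3.2281 + 13 = -6.3686
grad_y = 2*1*-1.739 + 12 = 8.522
Step 2: Gradient step.
x_raw = -3.2281 - 0.15*-6.3686 = -2.2728
y_raw = -1.739 - 0.15*8.522 = -3.0173
Step 3: Project onto [-2, 2].
x_proj = clip(-2.2728) = -2.0
y_proj = clip(-3.0173) = -2.0
Step 4: Evaluate f.
f(-2.0, -2.0) = -34.0


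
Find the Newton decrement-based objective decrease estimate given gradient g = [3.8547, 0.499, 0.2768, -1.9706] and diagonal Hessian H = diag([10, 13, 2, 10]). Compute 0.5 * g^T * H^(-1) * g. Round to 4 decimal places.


Step 1: H is diagonal, so H^(-1) * g = [0.3855, 0.0384, 0.1384, -0.1971].
Step 2: g^T H^(-1) g = sum_i g_i^2 / H_ii
  = (3.8547)^2/10 + (0.499)^2/13 + (0.2768)^2/2 + (-1.9706)^2/10
  = 1.4859 + 0.0192 + 0.0383 + 0.3883 = 1.9317
Step 3: Objective decrease = 0.5 * g^T H^(-1) g = 0.9658


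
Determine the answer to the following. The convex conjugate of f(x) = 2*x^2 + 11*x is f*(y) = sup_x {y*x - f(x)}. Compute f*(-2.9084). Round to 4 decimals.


f*(y) = sup_x {y*x - a*x^2 - b*x} = sup_x {(y-b)*x - a*x^2}
FOC: (y - b) - 2a*x = 0 => x* = (y - b)/(2a)
x* = (-2.9084 - 11)/(2*2) = -3.4771
f*(-2.9084) = (y-b)^2/(4a) = (-2.9084 - 11)^2/(4*2)
= 193.4436/8 = 24.1804


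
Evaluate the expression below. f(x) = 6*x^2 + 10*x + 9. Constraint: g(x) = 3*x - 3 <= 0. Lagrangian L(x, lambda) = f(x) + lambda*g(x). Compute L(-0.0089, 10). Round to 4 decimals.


Step 1: Evaluate f(x).
f(-0.0089) = 6*(-0.0089)^2 + 10*(-0.0089) + 9 = 8.9115
Step 2: Evaluate g(x).
g(-0.0089) = 3*-0.0089 - 3 = -3.0267
Step 3: Compute Lagrangian.
L = 8.9115 + 10*-3.0267 = -21.3555


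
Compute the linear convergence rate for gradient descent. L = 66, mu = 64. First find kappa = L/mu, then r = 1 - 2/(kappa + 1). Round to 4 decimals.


Step 1: Compute the condition number.
kappa = L/mu = 66/64 = 1.0313
Step 2: Compute the convergence rate.
r = 1 - 2/(kappa + 1) = 1 - 2*mu/(L + mu) = (L - mu)/(L + mu) = 2/130 = 0.0154


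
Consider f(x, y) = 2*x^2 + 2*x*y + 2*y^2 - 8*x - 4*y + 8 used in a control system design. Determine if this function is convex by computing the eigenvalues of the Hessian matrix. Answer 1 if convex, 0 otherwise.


The Hessian of f(x,y) = 2*x^2 + 2*x*y + 2*y^2 - 8*x - 4*y + 8 is:
H = [[4, 2], [2, 4]]
Trace = 4 + 4 = 8
Determinant = 4*4 - (2)^2 = 12
Discriminant = (8)^2 - 4*12 = 16.0
Eigenvalues: lambda_1 = 2.0, lambda_2 = 6.0
The function is convex.

1


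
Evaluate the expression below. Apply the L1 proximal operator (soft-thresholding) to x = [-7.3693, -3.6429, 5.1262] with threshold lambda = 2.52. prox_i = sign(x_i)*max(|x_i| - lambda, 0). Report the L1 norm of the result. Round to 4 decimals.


Soft-thresholding with lambda = 2.52:
prox(-7.3693) = sign(-7.3693)*max(|-7.3693| - 2.52, 0) = -4.8493
prox(-3.6429) = sign(-3.6429)*max(|-3.6429| - 2.52, 0) = -1.1229
prox(5.1262) = sign(5.1262)*max(|5.1262| - 2.52, 0) = 2.6062
prox(x) = [-4.8493, -1.1229, 2.6062]
||prox(x)||_1 = 4.8493 + 1.1229 + 2.6062 = 8.5784


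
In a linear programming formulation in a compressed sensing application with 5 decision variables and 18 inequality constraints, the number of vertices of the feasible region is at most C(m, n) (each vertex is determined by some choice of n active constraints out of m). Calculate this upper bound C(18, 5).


Each vertex corresponds to some choice of n active constraints out of m, so the number of vertices is at most C(m, n) = m! / (n!(m-n)!).
m = 18, n = 5
Numerator: 18 * 17 * 16 * 15 * 14
Denominator: 5! = 120
C(18, 5) = 8568


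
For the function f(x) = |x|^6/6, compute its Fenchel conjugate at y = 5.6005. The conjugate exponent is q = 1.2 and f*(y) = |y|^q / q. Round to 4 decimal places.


The conjugate exponent q satisfies 1/p + 1/q = 1.
p = 6, so q = 6/(6 - 1) = 1.2
|y|^q = 5.6005^1.2 = 7.9045
f*(5.6005) = 7.9045 / 1.2 = 6.587


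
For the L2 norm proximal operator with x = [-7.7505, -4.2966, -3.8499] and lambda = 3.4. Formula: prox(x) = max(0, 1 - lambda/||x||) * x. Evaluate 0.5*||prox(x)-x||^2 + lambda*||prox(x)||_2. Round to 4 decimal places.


Step 1: Compute ||x||.
||x|| = 9.6619
Step 2: Compute scaling factor.
scale = max(0, 1 - 3.4/9.6619) = 0.6481
Step 3: prox(x) = [-5.0231, -2.7846, -2.4951]
||prox(x)|| = 6.2619
Step 4: Proximal objective.
0.5*||prox-x||^2 = 5.78
lambda*||prox|| = 21.2905
Total = 27.0705


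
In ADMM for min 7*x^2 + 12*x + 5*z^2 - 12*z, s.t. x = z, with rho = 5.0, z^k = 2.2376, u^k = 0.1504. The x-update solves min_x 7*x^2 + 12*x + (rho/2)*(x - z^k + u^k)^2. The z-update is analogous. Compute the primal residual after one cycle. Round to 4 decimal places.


ADMM iteration with rho = 5.0, z^k = 2.2376, u^k = 0.1504
Step 1: x-update.
Minimize 7*x^2 + 12*x + (5.0/2)*(x - 2.2376 + 0.1504)^2
FOC: (2*7 + 5.0)*x = -12 + 5.0*(2.2376 - 0.1504)
x^{k+1} = -0.0823
Step 2: z-update.
Minimize 5*z^2 - 12*z + (5.0/2)*(-0.0823 - z + 0.1504)^2
FOC: (2*5 + 5.0)*z = 12 + 5.0*(-0.0823 + 0.1504)
z^{k+1} = 0.8227
Step 3: u-update.
u^{k+1} = 0.1504 - 0.0823 - 0.8227 = -0.7546
Step 4: Primal residual = |-0.0823 - 0.8227| = 0.905


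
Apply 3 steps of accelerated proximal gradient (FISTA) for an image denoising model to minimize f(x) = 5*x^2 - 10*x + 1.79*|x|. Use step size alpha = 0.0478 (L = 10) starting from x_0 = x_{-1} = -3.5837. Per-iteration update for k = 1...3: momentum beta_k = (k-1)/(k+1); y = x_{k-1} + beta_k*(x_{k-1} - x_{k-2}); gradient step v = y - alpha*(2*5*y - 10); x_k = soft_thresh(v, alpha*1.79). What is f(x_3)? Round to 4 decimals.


FISTA on f(x) = 5*x^2 - 10*x + 1.79*|x|
L = 10, alpha = 0.0478
Iteration 1: beta = 0.0, y = -3.5837 + 0.0*(-3.5837 + 3.5837) = -3.5837
  grad(y) = -45.837, v = y - alpha*grad = -1.3927
  prox(v) = soft_thresh(-1.3927, 0.0856) = -1.3071
Iteration 2: beta = 0.3333, y = -1.3071 + 0.3333*(-1.3071 + 3.5837) = -0.5483
  grad(y) = -15.4827, v = y - alpha*grad = 0.1918
  prox(v) = soft_thresh(0.1918, 0.0856) = 0.1062
Iteration 3: beta = 0.5, y = 0.1062 + 0.5*(0.1062 + 1.3071) = 0.8129
  grad(y) = -1.8708, v = y - alpha*grad = 0.9023
  prox(v) = soft_thresh(0.9023, 0.0856) = 0.8168
f(x_3) = 5*0.8168^2 - 10*0.8168 + 1.79*|0.8168| = -3.3701


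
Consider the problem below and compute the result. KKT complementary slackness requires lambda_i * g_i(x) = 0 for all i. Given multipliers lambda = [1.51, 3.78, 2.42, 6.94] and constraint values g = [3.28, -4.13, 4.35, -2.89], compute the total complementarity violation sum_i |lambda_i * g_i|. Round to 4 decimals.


KKT complementary slackness check:
lambda_1 * g_1 = 1.51 * 3.28 = 4.9528
lambda_2 * g_2 = 3.78 * -4.13 = -15.6114
lambda_3 * g_3 = 2.42 * 4.35 = 10.527
lambda_4 * g_4 = 6.94 * -2.89 = -20.0566
Total violation = 4.9528 + 15.6114 + 10.527 + 20.0566 = 51.1478


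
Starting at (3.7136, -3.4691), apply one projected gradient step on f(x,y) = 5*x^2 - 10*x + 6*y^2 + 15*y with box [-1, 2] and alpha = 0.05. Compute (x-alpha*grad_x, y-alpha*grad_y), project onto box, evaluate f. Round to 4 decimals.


Step 1: Compute gradient at (3.7136, -3.4691).
grad_x = 2*5*3.7136 - 10 = 27.136
grad_y = 2*6*-3.4691 + 15 = -26.6292
Step 2: Gradient step.
x_raw = 3.7136 - 0.05*27.136 = 2.3568
y_raw = -3.4691 - 0.05*-26.6292 = -2.1376
Step 3: Project onto [-1, 2].
x_proj = clip(2.3568) = 2.0
y_proj = clip(-2.1376) = -1.0
Step 4: Evaluate f.
f(2.0, -1.0) = -9.0


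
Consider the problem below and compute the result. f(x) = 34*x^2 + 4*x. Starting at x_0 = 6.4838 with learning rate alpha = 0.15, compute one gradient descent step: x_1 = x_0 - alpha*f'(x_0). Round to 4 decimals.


We compute the gradient at x_0 and apply the update.
f'(x) = 68*x + 4
f'(6.4838) = 68*6.4838 + 4 = 444.8984
x_1 = 6.4838 - 0.15*444.8984 = -60.251


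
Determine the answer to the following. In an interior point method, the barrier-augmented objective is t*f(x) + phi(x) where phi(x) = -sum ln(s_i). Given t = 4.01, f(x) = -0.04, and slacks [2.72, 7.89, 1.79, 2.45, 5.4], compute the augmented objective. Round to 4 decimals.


Step 1: Compute log-barrier.
ln values: [1.0006, 2.0656, 0.5822, 0.8961, 1.6864]
phi = -(1.0006 + 2.0656 + 0.5822 + 0.8961 + 1.6864) = -6.2309
Step 2: Compute augmented objective.
t*f(x) = 4.01*-0.04 = -0.1604
Total = -0.1604 - 6.2309 = -6.3913


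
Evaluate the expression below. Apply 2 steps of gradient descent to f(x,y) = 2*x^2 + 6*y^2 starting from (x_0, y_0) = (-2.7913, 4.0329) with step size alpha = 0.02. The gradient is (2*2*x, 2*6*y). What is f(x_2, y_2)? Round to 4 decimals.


Gradient descent on f(x,y) = 2*x^2 + 6*y^2.
Starting point: (-2.7913, 4.0329), alpha = 0.02
Step 1: grad_x = 2*2*-2.7913 = -11.1652, grad_y = 2*6*4.0329 = 48.3948
  x_1 = -2.7913 - 0.02*-11.1652 = -2.568
  y_1 = 4.0329 - 0.02*48.3948 = 3.065
Step 2: grad_x = 2*2*-2.568 = -10.272, grad_y = 2*6*3.065 = 36.78
  x_2 = -2.568 - 0.02*-10.272 = -2.3626
  y_2 = 3.065 - 0.02*36.78 = 2.3294
f(-2.3626, 2.3294) = 2*(-2.3626)^2 + 6*2.3294^2 = 43.7201


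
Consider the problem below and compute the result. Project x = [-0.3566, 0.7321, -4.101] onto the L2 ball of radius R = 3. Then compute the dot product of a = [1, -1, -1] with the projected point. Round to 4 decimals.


Step 1: Compute ||x|| (intermediates to 6 decimals).
||x|| = sqrt((-0.3566)^2 + 0.7321^2 + (-4.101)^2) = 4.181069
Step 2: Project.
Since ||x|| > R, scale = R/||x|| = 3/4.181069 = 0.71752, proj(x) = scale * x
proj(x) = [-0.255868, 0.525296, -2.94255]
Step 3: Dot product.
a^T * proj(x) = 1*(-0.255868) - 1*0.525296 - 1*(-2.94255) = 2.1614


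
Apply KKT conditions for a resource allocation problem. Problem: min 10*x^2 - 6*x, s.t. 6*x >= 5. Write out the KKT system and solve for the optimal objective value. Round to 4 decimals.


Step 1: Try lambda = 0 (constraint inactive).
x_unc = 6/(2*10) = 0.3
Check: 6*0.3 = 1.8 < 5 -- violated!
Step 2: Constraint must be active: 6*x = 5
x* = 5/6 = 0.8333 (rounded; the exact value 5/6 is used below)
lambda = (2*10*(5/6) - 6)/6 = 1.7778
Step 3: Compute optimal value.
f(x*) = 10*(5/6)^2 - 6*(5/6) = 1.9444


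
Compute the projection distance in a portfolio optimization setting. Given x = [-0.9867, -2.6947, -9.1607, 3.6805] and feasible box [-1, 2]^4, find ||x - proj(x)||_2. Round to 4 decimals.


Project each component onto [-1, 2].
clip(-0.9867) = -0.9867, clip(-2.6947) = -1.0, clip(-9.1607) = -1.0, clip(3.6805) = 2.0
Projection = [-0.9867, -1.0, -1.0, 2.0]
Squared diffs: [0.0, 2.872, 66.597, 2.8241]
Distance = sqrt(72.2931) = 8.5025


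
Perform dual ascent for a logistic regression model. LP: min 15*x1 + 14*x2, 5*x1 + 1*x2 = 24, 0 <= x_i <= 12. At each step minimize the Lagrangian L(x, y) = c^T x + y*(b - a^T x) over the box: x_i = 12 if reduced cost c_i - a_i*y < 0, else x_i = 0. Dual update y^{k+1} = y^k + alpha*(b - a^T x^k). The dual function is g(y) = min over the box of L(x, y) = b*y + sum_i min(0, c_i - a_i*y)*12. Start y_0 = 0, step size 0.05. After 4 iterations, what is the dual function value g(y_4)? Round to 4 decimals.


Dual ascent for LP: min 15*x1 + 14*x2, 5*x1 + 1*x2 = 24, 0 <= x_i <= 12
Step 1: y^k = 0.0, reduced costs: (15.0, 14.0)
  x^k = (0.0, 0.0), subgradient = b - a^T x = 24.0
  y^{k+1} = 0.0 + 0.05*24.0 = 1.2
Step 2: y^k = 1.2, reduced costs: (9.0, 12.8)
  x^k = (0.0, 0.0), subgradient = b - a^T x = 24.0
  y^{k+1} = 1.2 + 0.05*24.0 = 2.4
Step 3: y^k = 2.4, reduced costs: (3.0, 11.6)
  x^k = (0.0, 0.0), subgradient = b - a^T x = 24.0
  y^{k+1} = 2.4 + 0.05*24.0 = 3.6
Step 4: y^k = 3.6, reduced costs: (-3.0, 10.4)
  x^k = (12.0, 0.0), subgradient = b - a^T x = -36.0
  y^{k+1} = 3.6 + 0.05*-36.0 = 1.8
Dual objective at y_4 = 1.8: reduced costs (6.0, 12.2), box minimizer x = (0.0, 0.0)
g(y_4) = b*y + (c1 - a1*y)*x1 + (c2 - a2*y)*x2 = 24*1.8 + 6.0*0.0 + 12.2*0.0 = 43.2 + 0.0 + 0.0 = 43.2


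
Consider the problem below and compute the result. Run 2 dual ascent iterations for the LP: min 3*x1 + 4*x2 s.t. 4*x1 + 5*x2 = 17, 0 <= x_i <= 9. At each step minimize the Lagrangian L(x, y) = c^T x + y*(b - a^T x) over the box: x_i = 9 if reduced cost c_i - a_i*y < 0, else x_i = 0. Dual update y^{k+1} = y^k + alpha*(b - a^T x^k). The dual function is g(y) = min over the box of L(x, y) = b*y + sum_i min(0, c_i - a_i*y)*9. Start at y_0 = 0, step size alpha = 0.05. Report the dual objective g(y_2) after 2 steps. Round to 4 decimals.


Dual ascent for LP: min 3*x1 + 4*x2, 4*x1 + 5*x2 = 17, 0 <= x_i <= 9
Step 1: y^k = 0.0, reduced costs: (3.0, 4.0)
  x^k = (0.0, 0.0), subgradient = b - a^T x = 17.0
  y^{k+1} = 0.0 + 0.05*17.0 = 0.85
Step 2: y^k = 0.85, reduced costs: (-0.4, -0.25)
  x^k = (9.0, 9.0), subgradient = b - a^T x = -64.0
  y^{k+1} = 0.85 + 0.05*-64.0 = -2.35
Dual objective at y_2 = -2.35: reduced costs (12.4, 15.75), box minimizer x = (0.0, 0.0)
g(y_2) = b*y + (c1 - a1*y)*x1 + (c2 - a2*y)*x2 = 17*(-2.35) + 12.4*0.0 + 15.75*0.0 = -39.95 + 0.0 + 0.0 = -39.95


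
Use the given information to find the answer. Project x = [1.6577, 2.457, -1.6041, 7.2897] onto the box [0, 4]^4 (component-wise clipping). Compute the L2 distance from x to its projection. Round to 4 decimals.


Project each component onto [0, 4].
clip(1.6577) = 1.6577, clip(2.457) = 2.457, clip(-1.6041) = 0.0, clip(7.2897) = 4.0
Projection = [1.6577, 2.457, 0.0, 4.0]
Squared diffs: [0.0, 0.0, 2.5731, 10.8221]
Distance = sqrt(13.3952) = 3.66


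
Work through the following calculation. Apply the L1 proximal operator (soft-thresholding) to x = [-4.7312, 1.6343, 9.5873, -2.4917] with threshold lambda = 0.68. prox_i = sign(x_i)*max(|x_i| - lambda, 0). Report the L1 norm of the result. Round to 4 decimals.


Soft-thresholding with lambda = 0.68:
prox(-4.7312) = sign(-4.7312)*max(|-4.7312| - 0.68, 0) = -4.0512
prox(1.6343) = sign(1.6343)*max(|1.6343| - 0.68, 0) = 0.9543
prox(9.5873) = sign(9.5873)*max(|9.5873| - 0.68, 0) = 8.9073
prox(-2.4917) = sign(-2.4917)*max(|-2.4917| - 0.68, 0) = -1.8117
prox(x) = [-4.0512, 0.9543, 8.9073, -1.8117]
||prox(x)||_1 = 4.0512 + 0.9543 + 8.9073 + 1.8117 = 15.7245


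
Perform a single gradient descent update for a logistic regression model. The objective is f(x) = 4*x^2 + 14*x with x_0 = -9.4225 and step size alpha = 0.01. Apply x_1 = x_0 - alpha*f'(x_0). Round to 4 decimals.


We compute the gradient at x_0 and apply the update.
f'(x) = 8*x + 14
f'(-9.4225) = 8*-9.4225 + 14 = -61.38
x_1 = -9.4225 - 0.01*-61.38 = -8.8087


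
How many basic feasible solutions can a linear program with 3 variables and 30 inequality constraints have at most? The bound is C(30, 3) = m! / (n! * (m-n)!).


Each vertex corresponds to some choice of n active constraints out of m, so the number of vertices is at most C(m, n) = m! / (n!(m-n)!).
m = 30, n = 3
Numerator: 30 * 29 * 28
Denominator: 3! = 6
C(30, 3) = 4060


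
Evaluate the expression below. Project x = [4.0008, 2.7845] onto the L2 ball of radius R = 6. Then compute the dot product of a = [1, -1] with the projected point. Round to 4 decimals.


Step 1: Compute ||x|| (intermediates to 6 decimals).
||x|| = sqrt(4.0008^2 + 2.7845^2) = 4.874407
Step 2: Project.
Since ||x|| <= R, proj = x (no scaling needed).
proj(x) = [4.0008, 2.7845]
Step 3: Dot product.
a^T * proj(x) = 1*4.0008 - 1*2.7845 = 1.2163


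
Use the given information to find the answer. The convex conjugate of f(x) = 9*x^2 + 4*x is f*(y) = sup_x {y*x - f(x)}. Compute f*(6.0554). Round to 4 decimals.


f*(y) = sup_x {y*x - a*x^2 - b*x} = sup_x {(y-b)*x - a*x^2}
FOC: (y - b) - 2a*x = 0 => x* = (y - b)/(2a)
x* = (6.0554 - 4)/(2*9) = 0.1142
f*(6.0554) = (y-b)^2/(4a) = (6.0554 - 4)^2/(4*9)
= 4.2247/36 = 0.1174


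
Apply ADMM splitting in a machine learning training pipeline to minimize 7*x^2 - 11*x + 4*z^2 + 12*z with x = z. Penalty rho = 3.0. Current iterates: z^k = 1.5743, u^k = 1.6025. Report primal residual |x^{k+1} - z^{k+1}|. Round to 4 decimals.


ADMM iteration with rho = 3.0, z^k = 1.5743, u^k = 1.6025
Step 1: x-update.
Minimize 7*x^2 - 11*x + (3.0/2)*(x - 1.5743 + 1.6025)^2
FOC: (2*7 + 3.0)*x = 11 + 3.0*(1.5743 - 1.6025)
x^{k+1} = 0.6421
Step 2: z-update.
Minimize 4*z^2 + 12*z + (3.0/2)*(0.6421 - z + 1.6025)^2
FOC: (2*4 + 3.0)*z = -12 + 3.0*(0.6421 + 1.6025)
z^{k+1} = -0.4788
Step 3: u-update.
u^{k+1} = 1.6025 + 0.6421 + 0.4788 = 2.7233
Step 4: Primal residual = |0.6421 + 0.4788| = 1.1208


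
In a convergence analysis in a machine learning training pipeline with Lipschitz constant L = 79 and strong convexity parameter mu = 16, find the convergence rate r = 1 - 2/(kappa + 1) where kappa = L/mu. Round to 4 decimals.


Step 1: Compute the condition number.
kappa = L/mu = 79/16 = 4.9375
Step 2: Compute the convergence rate.
r = 1 - 2/(kappa + 1) = 1 - 2*mu/(L + mu) = (L - mu)/(L + mu) = 63/95 = 0.6632


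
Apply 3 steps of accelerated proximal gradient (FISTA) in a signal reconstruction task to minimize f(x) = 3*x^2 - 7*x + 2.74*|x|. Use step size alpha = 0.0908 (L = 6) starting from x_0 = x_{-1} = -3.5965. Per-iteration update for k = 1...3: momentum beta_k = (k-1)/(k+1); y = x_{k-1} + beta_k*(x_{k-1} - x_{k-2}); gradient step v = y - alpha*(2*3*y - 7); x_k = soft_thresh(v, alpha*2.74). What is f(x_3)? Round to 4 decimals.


FISTA on f(x) = 3*x^2 - 7*x + 2.74*|x|
L = 6, alpha = 0.0908
Iteration 1: beta = 0.0, y = -3.5965 + 0.0*(-3.5965 + 3.5965) = -3.5965
  grad(y) = -28.579, v = y - alpha*grad = -1.0015
  prox(v) = soft_thresh(-1.0015, 0.2488) = -0.7527
Iteration 2: beta = 0.3333, y = -0.7527 + 0.3333*(-0.7527 + 3.5965) = 0.1952
  grad(y) = -5.8289, v = y - alpha*grad = 0.7244
  prox(v) = soft_thresh(0.7244, 0.2488) = 0.4757
Iteration 3: beta = 0.5, y = 0.4757 + 0.5*(0.4757 + 0.7527) = 1.0899
  grad(y) = -0.4609, v = y - alpha*grad = 1.1317
  prox(v) = soft_thresh(1.1317, 0.2488) = 0.8829
f(x_3) = 3*0.8829^2 - 7*0.8829 + 2.74*|0.8829| = -1.4226


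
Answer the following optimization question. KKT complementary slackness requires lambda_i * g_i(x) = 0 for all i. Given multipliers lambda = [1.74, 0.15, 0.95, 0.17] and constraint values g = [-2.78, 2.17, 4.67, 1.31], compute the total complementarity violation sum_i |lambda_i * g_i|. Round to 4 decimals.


KKT complementary slackness check:
lambda_1 * g_1 = 1.74 * -2.78 = -4.8372
lambda_2 * g_2 = 0.15 * 2.17 = 0.3255
lambda_3 * g_3 = 0.95 * 4.67 = 4.4365
lambda_4 * g_4 = 0.17 * 1.31 = 0.2227
Total violation = 4.8372 + 0.3255 + 4.4365 + 0.2227 = 9.8219


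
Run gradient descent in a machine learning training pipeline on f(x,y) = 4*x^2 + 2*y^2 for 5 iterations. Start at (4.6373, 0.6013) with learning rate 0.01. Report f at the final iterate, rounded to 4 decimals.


Gradient descent on f(x,y) = 4*x^2 + 2*y^2.
Starting point: (4.6373, 0.6013), alpha = 0.01
Step 1: grad_x = 2*4*4.6373 = 37.0984, grad_y = 2*2*0.6013 = 2.4052
  x_1 = 4.6373 - 0.01*37.0984 = 4.2663
  y_1 = 0.6013 - 0.01*2.4052 = 0.5772
Step 2: grad_x = 2*4*4.2663 = 34.1305, grad_y = 2*2*0.5772 = 2.309
  x_2 = 4.2663 - 0.01*34.1305 = 3.925
  y_2 = 0.5772 - 0.01*2.309 = 0.5542
Step 3: grad_x = 2*4*3.925 = 31.4001, grad_y = 2*2*0.5542 = 2.2166
  x_3 = 3.925 - 0.01*31.4001 = 3.611
  y_3 = 0.5542 - 0.01*2.2166 = 0.532
Step 4: grad_x = 2*4*3.611 = 28.8881, grad_y = 2*2*0.532 = 2.128
  x_4 = 3.611 - 0.01*28.8881 = 3.3221
  y_4 = 0.532 - 0.01*2.128 = 0.5107
Step 5: grad_x = 2*4*3.3221 = 26.577, grad_y = 2*2*0.5107 = 2.0428
  x_5 = 3.3221 - 0.01*26.577 = 3.0564
  y_5 = 0.5107 - 0.01*2.0428 = 0.4903
f(3.0564, 0.4903) = 4*3.0564^2 + 2*0.4903^2 = 37.8461


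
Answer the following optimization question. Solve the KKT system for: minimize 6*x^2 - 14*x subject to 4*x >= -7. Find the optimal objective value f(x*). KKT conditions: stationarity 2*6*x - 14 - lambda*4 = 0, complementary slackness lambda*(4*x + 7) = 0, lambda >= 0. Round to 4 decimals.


Step 1: Try lambda = 0 (constraint inactive).
Stationarity: 2*6*x - 14 = 0
x* = 14/(2*6) = 7/6 = 1.1667 (rounded; the exact value 7/6 is used below)
Check constraint: 4*1.1667 = 4.6668 >= -7 -- satisfied.
Step 2: Compute optimal value.
f(x*) = 6*(7/6)^2 - 14*(7/6) = -8.1667


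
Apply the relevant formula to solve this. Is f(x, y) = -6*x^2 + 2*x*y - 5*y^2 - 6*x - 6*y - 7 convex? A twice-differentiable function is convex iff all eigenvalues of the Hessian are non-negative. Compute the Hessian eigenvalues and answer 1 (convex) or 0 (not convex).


The Hessian of f(x,y) = -6*x^2 + 2*x*y - 5*y^2 - 6*x - 6*y - 7 is:
H = [[-12, 2], [2, -10]]
Trace = -12 - 10 = -22
Determinant = -12*-10 - (2)^2 = 116
Discriminant = (-22)^2 - 4*116 = 20.0
Eigenvalues: lambda_1 = -13.2361, lambda_2 = -8.7639
The function is not convex.

0


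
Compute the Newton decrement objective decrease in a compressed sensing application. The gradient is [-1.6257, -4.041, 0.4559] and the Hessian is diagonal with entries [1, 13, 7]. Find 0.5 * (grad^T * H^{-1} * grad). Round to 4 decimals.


Step 1: H is diagonal, so H^(-1) * g = [-1.6257, -0.3108, 0.0651].
Step 2: g^T H^(-1) g = sum_i g_i^2 / H_ii
  = (-1.6257)^2/1 + (-4.041)^2/13 + (0.4559)^2/7
  = 2.6429 + 1.2561 + 0.0297 = 3.9287
Step 3: Objective decrease = 0.5 * g^T H^(-1) g = 1.9644


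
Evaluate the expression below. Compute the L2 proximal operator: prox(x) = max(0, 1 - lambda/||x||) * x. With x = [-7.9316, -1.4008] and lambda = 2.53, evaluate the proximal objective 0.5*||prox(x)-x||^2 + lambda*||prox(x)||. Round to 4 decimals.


Step 1: Compute ||x||.
||x|| = 8.0543
Step 2: Compute scaling factor.
scale = max(0, 1 - 2.53/8.0543) = 0.6859
Step 3: prox(x) = [-5.4402, -0.9608]
||prox(x)|| = 5.5243
Step 4: Proximal objective.
0.5*||prox-x||^2 = 3.2005
lambda*||prox|| = 13.9765
Total = 17.1771


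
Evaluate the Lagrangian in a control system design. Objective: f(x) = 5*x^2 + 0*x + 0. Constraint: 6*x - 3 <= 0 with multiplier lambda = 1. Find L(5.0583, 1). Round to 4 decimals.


Step 1: Evaluate f(x).
f(5.0583) = 5*5.0583^2 + 0*5.0583 + 0 = 127.932
Step 2: Evaluate g(x).
g(5.0583) = 6*5.0583 - 3 = 27.3498
Step 3: Compute Lagrangian.
L = 127.932 + 1*27.3498 = 155.2818


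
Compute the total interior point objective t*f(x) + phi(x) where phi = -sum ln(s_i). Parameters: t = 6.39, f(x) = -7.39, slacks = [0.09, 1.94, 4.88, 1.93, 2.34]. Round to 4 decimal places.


Step 1: Compute log-barrier.
ln values: [-2.4079, 0.6627, 1.5851, 0.6575, 0.8502]
phi = -(-2.4079 + 0.6627 + 1.5851 + 0.6575 + 0.8502) = -1.3476
Step 2: Compute augmented objective.
t*f(x) = 6.39*-7.39 = -47.2221
Total = -47.2221 - 1.3476 = -48.5697


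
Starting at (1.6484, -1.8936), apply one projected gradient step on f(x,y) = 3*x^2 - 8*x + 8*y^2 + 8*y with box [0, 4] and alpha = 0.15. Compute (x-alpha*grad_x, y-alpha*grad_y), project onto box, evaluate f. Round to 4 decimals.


Step 1: Compute gradient at (1.6484, -1.8936).
grad_x = 2*3*1.6484 - 8 = 1.8904
grad_y = 2*8*-1.8936 + 8 = -22.2976
Step 2: Gradient step.
x_raw = 1.6484 - 0.15*1.8904 = 1.3648
y_raw = -1.8936 - 0.15*-22.2976 = 1.451
Step 3: Project onto [0, 4].
x_proj = clip(1.3648) = 1.3648
y_proj = clip(1.451) = 1.451
Step 4: Evaluate f.
f(1.3648, 1.451) = 23.1221


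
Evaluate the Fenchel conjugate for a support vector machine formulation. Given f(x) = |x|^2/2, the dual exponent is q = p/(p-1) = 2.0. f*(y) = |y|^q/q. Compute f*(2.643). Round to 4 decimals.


The conjugate exponent q satisfies 1/p + 1/q = 1.
p = 2, so q = 2/(2 - 1) = 2.0
|y|^q = 2.643^2.0 = 6.9854
f*(2.643) = 6.9854 / 2.0 = 3.4927


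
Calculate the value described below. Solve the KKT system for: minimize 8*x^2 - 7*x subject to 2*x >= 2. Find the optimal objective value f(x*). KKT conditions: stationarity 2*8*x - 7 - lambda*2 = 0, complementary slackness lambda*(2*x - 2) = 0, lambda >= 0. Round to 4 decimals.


Step 1: Try lambda = 0 (constraint inactive).
x_unc = 7/(2*8) = 0.4375
Check: 2*0.4375 = 0.875 < 2 -- violated!
Step 2: Constraint must be active: 2*x = 2
x* = 2/2 = 1.0
lambda = (2*8*1.0 - 7)/2 = 4.5
Step 3: Compute optimal value.
f(x*) = 8*1.0^2 - 7*1.0 = 1.0


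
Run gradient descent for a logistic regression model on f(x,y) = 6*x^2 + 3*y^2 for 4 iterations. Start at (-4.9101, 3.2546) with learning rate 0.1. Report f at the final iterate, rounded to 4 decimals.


Gradient descent on f(x,y) = 6*x^2 + 3*y^2.
Starting point: (-4.9101, 3.2546), alpha = 0.1
Step 1: grad_x = 2*6*-4.9101 = -58.9212, grad_y = 2*3*3.2546 = 19.5276
  x_1 = -4.9101 - 0.1*-58.9212 = 0.982
  y_1 = 3.2546 - 0.1*19.5276 = 1.3018
Step 2: grad_x = 2*6*0.982 = 11.7842, grad_y = 2*3*1.3018 = 7.811
  x_2 = 0.982 - 0.1*11.7842 = -0.1964
  y_2 = 1.3018 - 0.1*7.811 = 0.5207
Step 3: grad_x = 2*6*-0.1964 = -2.3568, grad_y = 2*3*0.5207 = 3.1244
  x_3 = -0.1964 - 0.1*-2.3568 = 0.0393
  y_3 = 0.5207 - 0.1*3.1244 = 0.2083
Step 4: grad_x = 2*6*0.0393 = 0.4714, grad_y = 2*3*0.2083 = 1.2498
  x_4 = 0.0393 - 0.1*0.4714 = -0.0079
  y_4 = 0.2083 - 0.1*1.2498 = 0.0833
f(-0.0079, 0.0833) = 6*(-0.0079)^2 + 3*0.0833^2 = 0.0212


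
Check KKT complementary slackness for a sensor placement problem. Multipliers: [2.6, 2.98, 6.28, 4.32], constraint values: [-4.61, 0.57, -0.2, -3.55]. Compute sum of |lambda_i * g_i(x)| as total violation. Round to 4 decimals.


KKT complementary slackness check:
lambda_1 * g_1 = 2.6 * -4.61 = -11.986
lambda_2 * g_2 = 2.98 * 0.57 = 1.6986
lambda_3 * g_3 = 6.28 * -0.2 = -1.256
lambda_4 * g_4 = 4.32 * -3.55 = -15.336
Total violation = 11.986 + 1.6986 + 1.256 + 15.336 = 30.2766


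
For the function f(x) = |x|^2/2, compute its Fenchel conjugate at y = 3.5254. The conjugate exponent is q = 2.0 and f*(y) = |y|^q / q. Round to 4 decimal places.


The conjugate exponent q satisfies 1/p + 1/q = 1.
p = 2, so q = 2/(2 - 1) = 2.0
|y|^q = 3.5254^2.0 = 12.4284
f*(3.5254) = 12.4284 / 2.0 = 6.2142


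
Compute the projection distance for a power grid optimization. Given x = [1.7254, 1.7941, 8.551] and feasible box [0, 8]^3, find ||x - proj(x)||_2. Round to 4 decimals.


Project each component onto [0, 8].
clip(1.7254) = 1.7254, clip(1.7941) = 1.7941, clip(8.551) = 8.0
Projection = [1.7254, 1.7941, 8.0]
Squared diffs: [0.0, 0.0, 0.3036]
Distance = sqrt(0.3036) = 0.551


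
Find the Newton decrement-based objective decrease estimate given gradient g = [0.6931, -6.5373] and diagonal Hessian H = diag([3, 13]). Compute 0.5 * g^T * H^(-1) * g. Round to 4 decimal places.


Step 1: H is diagonal, so H^(-1) * g = [0.231, -0.5029].
Step 2: g^T H^(-1) g = sum_i g_i^2 / H_ii
  = (0.6931)^2/3 + (-6.5373)^2/13
  = 0.1601 + 3.2874 = 3.4475
Step 3: Objective decrease = 0.5 * g^T H^(-1) g = 1.7238


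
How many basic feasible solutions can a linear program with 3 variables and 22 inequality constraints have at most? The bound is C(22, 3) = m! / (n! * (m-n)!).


Each vertex corresponds to some choice of n active constraints out of m, so the number of vertices is at most C(m, n) = m! / (n!(m-n)!).
m = 22, n = 3
Numerator: 22 * 21 * 20
Denominator: 3! = 6
C(22, 3) = 1540


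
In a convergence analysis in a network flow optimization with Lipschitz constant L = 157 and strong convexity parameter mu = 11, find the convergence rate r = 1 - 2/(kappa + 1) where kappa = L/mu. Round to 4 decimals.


Step 1: Compute the condition number.
kappa = L/mu = 157/11 = 14.2727
Step 2: Compute the convergence rate.
r = 1 - 2/(kappa + 1) = 1 - 2*mu/(L + mu) = (L - mu)/(L + mu) = 146/168 = 0.869


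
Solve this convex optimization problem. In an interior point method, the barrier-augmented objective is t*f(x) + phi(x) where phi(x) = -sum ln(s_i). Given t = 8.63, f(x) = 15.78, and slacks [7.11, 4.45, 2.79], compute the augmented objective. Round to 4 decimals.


Step 1: Compute log-barrier.
ln values: [1.9615, 1.4929, 1.026]
phi = -(1.9615 + 1.4929 + 1.026) = -4.4804
Step 2: Compute augmented objective.
t*f(x) = 8.63*15.78 = 136.1814
Total = 136.1814 - 4.4804 = 131.701


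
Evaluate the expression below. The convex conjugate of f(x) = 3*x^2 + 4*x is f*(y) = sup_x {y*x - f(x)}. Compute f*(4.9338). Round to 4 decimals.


f*(y) = sup_x {y*x - a*x^2 - b*x} = sup_x {(y-b)*x - a*x^2}
FOC: (y - b) - 2a*x = 0 => x* = (y - b)/(2a)
x* = (4.9338 - 4)/(2*3) = 0.1556
f*(4.9338) = (y-b)^2/(4a) = (4.9338 - 4)^2/(4*3)
= 0.872/12 = 0.0727


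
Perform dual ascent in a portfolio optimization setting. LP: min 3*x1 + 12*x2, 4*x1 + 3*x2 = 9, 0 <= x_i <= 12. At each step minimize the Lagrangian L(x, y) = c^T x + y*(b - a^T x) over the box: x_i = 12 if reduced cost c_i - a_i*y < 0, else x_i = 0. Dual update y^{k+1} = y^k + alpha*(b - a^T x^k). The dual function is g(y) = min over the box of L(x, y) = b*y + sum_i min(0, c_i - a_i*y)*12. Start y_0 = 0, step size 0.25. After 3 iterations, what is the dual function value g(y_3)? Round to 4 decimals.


Dual ascent for LP: min 3*x1 + 12*x2, 4*x1 + 3*x2 = 9, 0 <= x_i <= 12
Step 1: y^k = 0.0, reduced costs: (3.0, 12.0)
  x^k = (0.0, 0.0), subgradient = b - a^T x = 9.0
  y^{k+1} = 0.0 + 0.25*9.0 = 2.25
Step 2: y^k = 2.25, reduced costs: (-6.0, 5.25)
  x^k = (12.0, 0.0), subgradient = b - a^T x = -39.0
  y^{k+1} = 2.25 + 0.25*-39.0 = -7.5
Step 3: y^k = -7.5, reduced costs: (33.0, 34.5)
  x^k = (0.0, 0.0), subgradient = b - a^T x = 9.0
  y^{k+1} = -7.5 + 0.25*9.0 = -5.25
Dual objective at y_3 = -5.25: reduced costs (24.0, 27.75), box minimizer x = (0.0, 0.0)
g(y_3) = b*y + (c1 - a1*y)*x1 + (c2 - a2*y)*x2 = 9*(-5.25) + 24.0*0.0 + 27.75*0.0 = -47.25 + 0.0 + 0.0 = -47.25


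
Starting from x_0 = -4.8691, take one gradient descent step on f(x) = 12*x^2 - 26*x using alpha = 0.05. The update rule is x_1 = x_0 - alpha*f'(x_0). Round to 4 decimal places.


We compute the gradient at x_0 and apply the update.
f'(x) = 24*x - 26
f'(-4.8691) = 24*-4.8691 - 26 = -142.8584
x_1 = -4.8691 - 0.05*-142.8584 = 2.2738


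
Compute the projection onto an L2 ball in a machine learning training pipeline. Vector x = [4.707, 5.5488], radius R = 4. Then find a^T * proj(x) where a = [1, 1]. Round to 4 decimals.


Step 1: Compute ||x|| (intermediates to 6 decimals).
||x|| = sqrt(4.707^2 + 5.5488^2) = 7.276334
Step 2: Project.
Since ||x|| > R, scale = R/||x|| = 4/7.276334 = 0.549727, proj(x) = scale * x
proj(x) = [2.587565, 3.050325]
Step 3: Dot product.
a^T * proj(x) = 1*2.587565 + 1*3.050325 = 5.6379


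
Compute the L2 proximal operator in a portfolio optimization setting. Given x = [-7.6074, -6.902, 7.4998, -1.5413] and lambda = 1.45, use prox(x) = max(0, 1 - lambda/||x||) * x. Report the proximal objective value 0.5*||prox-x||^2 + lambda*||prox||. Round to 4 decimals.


Step 1: Compute ||x||.
||x|| = 12.8114
Step 2: Compute scaling factor.
scale = max(0, 1 - 1.45/12.8114) = 0.8868
Step 3: prox(x) = [-6.7464, -6.1208, 6.651, -1.3669]
||prox(x)|| = 11.3614
Step 4: Proximal objective.
0.5*||prox-x||^2 = 1.0513
lambda*||prox|| = 16.474
Total = 17.5253


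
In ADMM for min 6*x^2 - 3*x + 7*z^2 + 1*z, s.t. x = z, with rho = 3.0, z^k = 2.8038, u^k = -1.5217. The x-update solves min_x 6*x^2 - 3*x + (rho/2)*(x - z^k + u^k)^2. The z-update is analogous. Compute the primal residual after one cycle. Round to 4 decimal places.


ADMM iteration with rho = 3.0, z^k = 2.8038, u^k = -1.5217
Step 1: x-update.
Minimize 6*x^2 - 3*x + (3.0/2)*(x - 2.8038 - 1.5217)^2
FOC: (2*6 + 3.0)*x = 3 + 3.0*(2.8038 + 1.5217)
x^{k+1} = 1.0651
Step 2: z-update.
Minimize 7*z^2 + 1*z + (3.0/2)*(1.0651 - z - 1.5217)^2
FOC: (2*7 + 3.0)*z = -1 + 3.0*(1.0651 - 1.5217)
z^{k+1} = -0.1394
Step 3: u-update.
u^{k+1} = -1.5217 + 1.0651 + 0.1394 = -0.3172
Step 4: Primal residual = |1.0651 + 0.1394| = 1.2045


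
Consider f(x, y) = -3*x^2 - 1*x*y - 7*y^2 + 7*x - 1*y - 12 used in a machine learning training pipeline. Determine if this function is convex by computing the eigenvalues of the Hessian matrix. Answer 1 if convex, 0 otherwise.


The Hessian of f(x,y) = -3*x^2 - 1*x*y - 7*y^2 + 7*x - 1*y - 12 is:
H = [[-6, -1], [-1, -14]]
Trace = -6 - 14 = -20
Determinant = -6*-14 - (-1)^2 = 83
Discriminant = (-20)^2 - 4*83 = 68.0
Eigenvalues: lambda_1 = -14.1231, lambda_2 = -5.8769
The function is not convex.

0


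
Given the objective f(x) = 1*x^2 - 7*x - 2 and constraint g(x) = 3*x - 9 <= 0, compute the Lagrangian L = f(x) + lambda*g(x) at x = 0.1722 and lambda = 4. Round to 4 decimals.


Step 1: Evaluate f(x).
f(0.1722) = 1*0.1722^2 - 7*0.1722 - 2 = -3.1757
Step 2: Evaluate g(x).
g(0.1722) = 3*0.1722 - 9 = -8.4834
Step 3: Compute Lagrangian.
L = -3.1757 + 4*-8.4834 = -37.1093


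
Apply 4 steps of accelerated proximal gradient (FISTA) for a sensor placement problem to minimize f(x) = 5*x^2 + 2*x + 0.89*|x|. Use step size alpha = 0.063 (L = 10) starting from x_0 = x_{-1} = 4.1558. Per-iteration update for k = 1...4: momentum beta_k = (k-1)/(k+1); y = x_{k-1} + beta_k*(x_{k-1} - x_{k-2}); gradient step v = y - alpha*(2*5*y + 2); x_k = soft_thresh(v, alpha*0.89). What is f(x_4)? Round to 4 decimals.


FISTA on f(x) = 5*x^2 + 2*x + 0.89*|x|
L = 10, alpha = 0.063
Iteration 1: beta = 0.0, y = 4.1558 + 0.0*(4.1558 - 4.1558) = 4.1558
  grad(y) = 43.558, v = y - alpha*grad = 1.4116
  prox(v) = soft_thresh(1.4116, 0.0561) = 1.3556
Iteration 2: beta = 0.3333, y = 1.3556 + 0.3333*(1.3556 - 4.1558) = 0.4222
  grad(y) = 6.2217, v = y - alpha*grad = 0.0302
  prox(v) = soft_thresh(0.0302, 0.0561) = 0.0
Iteration 3: beta = 0.5, y = 0.0 + 0.5*(0.0 - 1.3556) = -0.6778
  grad(y) = -4.7779, v = y - alpha*grad = -0.3768
  prox(v) = soft_thresh(-0.3768, 0.0561) = -0.3207
Iteration 4: beta = 0.6, y = -0.3207 + 0.6*(-0.3207 - 0.0) = -0.5131
  grad(y) = -3.1314, v = y - alpha*grad = -0.3159
  prox(v) = soft_thresh(-0.3159, 0.0561) = -0.2598
f(x_4) = 5*(-0.2598)^2 + 2*(-0.2598) + 0.89*|-0.2598| = 0.0491


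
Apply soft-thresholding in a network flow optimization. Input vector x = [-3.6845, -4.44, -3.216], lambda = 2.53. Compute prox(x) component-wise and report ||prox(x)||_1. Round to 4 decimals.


Soft-thresholding with lambda = 2.53:
prox(-3.6845) = sign(-3.6845)*max(|-3.6845| - 2.53, 0) = -1.1545
prox(-4.44) = sign(-4.44)*max(|-4.44| - 2.53, 0) = -1.91
prox(-3.216) = sign(-3.216)*max(|-3.216| - 2.53, 0) = -0.686
prox(x) = [-1.1545, -1.91, -0.686]
||prox(x)||_1 = 1.1545 + 1.91 + 0.686 = 3.7505


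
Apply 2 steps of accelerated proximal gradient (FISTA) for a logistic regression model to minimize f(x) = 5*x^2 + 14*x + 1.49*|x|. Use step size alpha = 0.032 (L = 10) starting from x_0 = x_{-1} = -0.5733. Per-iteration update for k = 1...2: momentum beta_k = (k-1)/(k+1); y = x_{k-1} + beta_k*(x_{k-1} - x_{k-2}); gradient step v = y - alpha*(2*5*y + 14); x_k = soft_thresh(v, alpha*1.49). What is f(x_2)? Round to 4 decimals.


FISTA on f(x) = 5*x^2 + 14*x + 1.49*|x|
L = 10, alpha = 0.032
Iteration 1: beta = 0.0, y = -0.5733 + 0.0*(-0.5733 + 0.5733) = -0.5733
  grad(y) = 8.267, v = y - alpha*grad = -0.8378
  prox(v) = soft_thresh(-0.8378, 0.0477) = -0.7902
Iteration 2: beta = 0.3333, y = -0.7902 + 0.3333*(-0.7902 + 0.5733) = -0.8625
  grad(y) = 5.3755, v = y - alpha*grad = -1.0345
  prox(v) = soft_thresh(-1.0345, 0.0477) = -0.9868
f(x_2) = 5*(-0.9868)^2 + 14*(-0.9868) + 1.49*|-0.9868| = -7.476
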